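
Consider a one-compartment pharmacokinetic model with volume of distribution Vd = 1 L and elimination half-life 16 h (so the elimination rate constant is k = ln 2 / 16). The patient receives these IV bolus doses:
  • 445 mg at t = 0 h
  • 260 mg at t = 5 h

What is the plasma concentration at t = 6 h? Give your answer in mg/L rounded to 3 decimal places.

k = ln 2 / 16 = 0.04332 per h
Dose 1 (445 mg at t=0 h): 445·exp(−0.04332·6) = 343.142 mg/L
Dose 2 (260 mg at t=5 h): 260·exp(−0.04332·1) = 248.977 mg/L
C(6) = 343.142 + 248.977 = 592.119 mg/L

592.119 mg/L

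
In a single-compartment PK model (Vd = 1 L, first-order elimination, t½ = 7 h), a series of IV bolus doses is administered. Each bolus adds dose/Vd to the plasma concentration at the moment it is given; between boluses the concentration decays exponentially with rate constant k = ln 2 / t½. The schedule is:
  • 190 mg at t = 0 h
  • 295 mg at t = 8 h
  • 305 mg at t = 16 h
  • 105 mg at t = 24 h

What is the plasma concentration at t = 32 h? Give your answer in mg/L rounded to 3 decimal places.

145.490 mg/L

k = ln 2 / 7 = 0.09902 per h
Dose 1 (190 mg at t=0 h): 190·exp(−0.09902·32) = 7.991 mg/L
Dose 2 (295 mg at t=8 h): 295·exp(−0.09902·24) = 27.398 mg/L
Dose 3 (305 mg at t=16 h): 305·exp(−0.09902·16) = 62.551 mg/L
Dose 4 (105 mg at t=24 h): 105·exp(−0.09902·8) = 47.550 mg/L
C(32) = 7.991 + 27.398 + 62.551 + 47.550 = 145.490 mg/L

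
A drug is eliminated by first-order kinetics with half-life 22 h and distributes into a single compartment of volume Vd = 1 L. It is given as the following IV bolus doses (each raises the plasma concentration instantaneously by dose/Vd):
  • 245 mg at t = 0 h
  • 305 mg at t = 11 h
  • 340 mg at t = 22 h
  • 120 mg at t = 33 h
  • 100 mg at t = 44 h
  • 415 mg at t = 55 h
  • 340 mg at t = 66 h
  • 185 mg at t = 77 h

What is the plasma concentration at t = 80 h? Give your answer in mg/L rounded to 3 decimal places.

744.366 mg/L

k = ln 2 / 22 = 0.03151 per h
Dose 1 (245 mg at t=0 h): 245·exp(−0.03151·80) = 19.702 mg/L
Dose 2 (305 mg at t=11 h): 305·exp(−0.03151·69) = 34.686 mg/L
Dose 3 (340 mg at t=22 h): 340·exp(−0.03151·58) = 54.683 mg/L
Dose 4 (120 mg at t=33 h): 120·exp(−0.03151·47) = 27.294 mg/L
Dose 5 (100 mg at t=44 h): 100·exp(−0.03151·36) = 32.167 mg/L
Dose 6 (415 mg at t=55 h): 415·exp(−0.03151·25) = 188.785 mg/L
Dose 7 (340 mg at t=66 h): 340·exp(−0.03151·14) = 218.733 mg/L
Dose 8 (185 mg at t=77 h): 185·exp(−0.03151·3) = 168.315 mg/L
C(80) = 19.702 + 34.686 + 54.683 + 27.294 + 32.167 + 188.785 + 218.733 + 168.315 = 744.366 mg/L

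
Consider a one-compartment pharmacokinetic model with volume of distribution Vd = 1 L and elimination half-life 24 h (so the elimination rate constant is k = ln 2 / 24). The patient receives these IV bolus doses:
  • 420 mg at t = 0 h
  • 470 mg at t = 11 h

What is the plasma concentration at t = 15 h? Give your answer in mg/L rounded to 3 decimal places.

k = ln 2 / 24 = 0.02888 per h
Dose 1 (420 mg at t=0 h): 420·exp(−0.02888·15) = 272.336 mg/L
Dose 2 (470 mg at t=11 h): 470·exp(−0.02888·4) = 418.722 mg/L
C(15) = 272.336 + 418.722 = 691.059 mg/L

691.059 mg/L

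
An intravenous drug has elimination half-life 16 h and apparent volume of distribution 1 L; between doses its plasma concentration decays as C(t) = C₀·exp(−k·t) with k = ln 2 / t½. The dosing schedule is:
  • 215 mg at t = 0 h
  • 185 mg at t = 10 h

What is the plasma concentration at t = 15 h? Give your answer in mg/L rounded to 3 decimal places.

k = ln 2 / 16 = 0.04332 per h
Dose 1 (215 mg at t=0 h): 215·exp(−0.04332·15) = 112.259 mg/L
Dose 2 (185 mg at t=10 h): 185·exp(−0.04332·5) = 148.970 mg/L
C(15) = 112.259 + 148.970 = 261.230 mg/L

261.230 mg/L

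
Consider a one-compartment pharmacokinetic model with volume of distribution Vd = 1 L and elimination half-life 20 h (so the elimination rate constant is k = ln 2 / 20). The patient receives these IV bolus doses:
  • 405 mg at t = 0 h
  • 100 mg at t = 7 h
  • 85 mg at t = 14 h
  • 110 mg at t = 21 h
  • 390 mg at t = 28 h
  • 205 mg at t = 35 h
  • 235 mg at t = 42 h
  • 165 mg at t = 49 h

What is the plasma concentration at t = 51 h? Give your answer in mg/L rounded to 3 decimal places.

772.855 mg/L

k = ln 2 / 20 = 0.03466 per h
Dose 1 (405 mg at t=0 h): 405·exp(−0.03466·51) = 69.156 mg/L
Dose 2 (100 mg at t=7 h): 100·exp(−0.03466·44) = 21.764 mg/L
Dose 3 (85 mg at t=14 h): 85·exp(−0.03466·37) = 23.578 mg/L
Dose 4 (110 mg at t=21 h): 110·exp(−0.03466·30) = 38.891 mg/L
Dose 5 (390 mg at t=28 h): 390·exp(−0.03466·23) = 175.744 mg/L
Dose 6 (205 mg at t=35 h): 205·exp(−0.03466·16) = 117.742 mg/L
Dose 7 (235 mg at t=42 h): 235·exp(−0.03466·9) = 172.030 mg/L
Dose 8 (165 mg at t=49 h): 165·exp(−0.03466·2) = 153.950 mg/L
C(51) = 69.156 + 21.764 + 23.578 + 38.891 + 175.744 + 117.742 + 172.030 + 153.950 = 772.855 mg/L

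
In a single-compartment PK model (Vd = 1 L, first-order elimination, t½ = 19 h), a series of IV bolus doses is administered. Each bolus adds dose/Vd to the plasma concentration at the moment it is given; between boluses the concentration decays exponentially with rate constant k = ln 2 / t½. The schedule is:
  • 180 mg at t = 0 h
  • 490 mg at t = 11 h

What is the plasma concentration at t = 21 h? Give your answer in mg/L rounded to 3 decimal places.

k = ln 2 / 19 = 0.03648 per h
Dose 1 (180 mg at t=0 h): 180·exp(−0.03648·21) = 83.667 mg/L
Dose 2 (490 mg at t=11 h): 490·exp(−0.03648·10) = 340.220 mg/L
C(21) = 83.667 + 340.220 = 423.887 mg/L

423.887 mg/L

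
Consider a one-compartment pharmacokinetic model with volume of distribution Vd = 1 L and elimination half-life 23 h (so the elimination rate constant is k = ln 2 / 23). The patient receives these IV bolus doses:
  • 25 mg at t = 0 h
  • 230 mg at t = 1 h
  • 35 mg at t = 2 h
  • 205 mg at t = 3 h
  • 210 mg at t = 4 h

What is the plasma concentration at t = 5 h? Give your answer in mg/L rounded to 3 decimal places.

654.132 mg/L

k = ln 2 / 23 = 0.03014 per h
Dose 1 (25 mg at t=0 h): 25·exp(−0.03014·5) = 21.503 mg/L
Dose 2 (230 mg at t=1 h): 230·exp(−0.03014·4) = 203.880 mg/L
Dose 3 (35 mg at t=2 h): 35·exp(−0.03014·3) = 31.974 mg/L
Dose 4 (205 mg at t=3 h): 205·exp(−0.03014·2) = 193.009 mg/L
Dose 5 (210 mg at t=4 h): 210·exp(−0.03014·1) = 203.766 mg/L
C(5) = 21.503 + 203.880 + 31.974 + 193.009 + 203.766 = 654.132 mg/L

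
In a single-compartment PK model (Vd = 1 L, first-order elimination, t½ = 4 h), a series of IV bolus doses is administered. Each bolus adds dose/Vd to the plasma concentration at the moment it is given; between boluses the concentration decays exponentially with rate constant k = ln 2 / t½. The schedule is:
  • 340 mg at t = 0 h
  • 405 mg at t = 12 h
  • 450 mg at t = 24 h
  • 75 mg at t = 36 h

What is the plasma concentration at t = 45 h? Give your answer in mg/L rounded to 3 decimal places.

k = ln 2 / 4 = 0.17329 per h
Dose 1 (340 mg at t=0 h): 340·exp(−0.17329·45) = 0.140 mg/L
Dose 2 (405 mg at t=12 h): 405·exp(−0.17329·33) = 1.330 mg/L
Dose 3 (450 mg at t=24 h): 450·exp(−0.17329·21) = 11.825 mg/L
Dose 4 (75 mg at t=36 h): 75·exp(−0.17329·9) = 15.767 mg/L
C(45) = 0.140 + 1.330 + 11.825 + 15.767 = 29.062 mg/L

29.062 mg/L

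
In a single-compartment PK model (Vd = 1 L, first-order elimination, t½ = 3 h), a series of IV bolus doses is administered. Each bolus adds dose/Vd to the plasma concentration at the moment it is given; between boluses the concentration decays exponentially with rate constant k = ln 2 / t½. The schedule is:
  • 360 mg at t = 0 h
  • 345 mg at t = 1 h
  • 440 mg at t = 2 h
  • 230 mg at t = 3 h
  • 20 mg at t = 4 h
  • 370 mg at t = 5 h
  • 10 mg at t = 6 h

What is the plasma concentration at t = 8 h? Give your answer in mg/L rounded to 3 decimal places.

506.835 mg/L

k = ln 2 / 3 = 0.23105 per h
Dose 1 (360 mg at t=0 h): 360·exp(−0.23105·8) = 56.696 mg/L
Dose 2 (345 mg at t=1 h): 345·exp(−0.23105·7) = 68.457 mg/L
Dose 3 (440 mg at t=2 h): 440·exp(−0.23105·6) = 110.000 mg/L
Dose 4 (230 mg at t=3 h): 230·exp(−0.23105·5) = 72.445 mg/L
Dose 5 (20 mg at t=4 h): 20·exp(−0.23105·4) = 7.937 mg/L
Dose 6 (370 mg at t=5 h): 370·exp(−0.23105·3) = 185.000 mg/L
Dose 7 (10 mg at t=6 h): 10·exp(−0.23105·2) = 6.300 mg/L
C(8) = 56.696 + 68.457 + 110.000 + 72.445 + 7.937 + 185.000 + 6.300 = 506.835 mg/L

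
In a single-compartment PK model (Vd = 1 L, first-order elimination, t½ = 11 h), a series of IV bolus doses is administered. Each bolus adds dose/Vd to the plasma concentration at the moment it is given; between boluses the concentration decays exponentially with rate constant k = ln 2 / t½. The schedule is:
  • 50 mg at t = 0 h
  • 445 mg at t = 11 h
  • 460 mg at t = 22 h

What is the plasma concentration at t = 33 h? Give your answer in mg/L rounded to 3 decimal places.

347.500 mg/L

k = ln 2 / 11 = 0.06301 per h
Dose 1 (50 mg at t=0 h): 50·exp(−0.06301·33) = 6.250 mg/L
Dose 2 (445 mg at t=11 h): 445·exp(−0.06301·22) = 111.250 mg/L
Dose 3 (460 mg at t=22 h): 460·exp(−0.06301·11) = 230.000 mg/L
C(33) = 6.250 + 111.250 + 230.000 = 347.500 mg/L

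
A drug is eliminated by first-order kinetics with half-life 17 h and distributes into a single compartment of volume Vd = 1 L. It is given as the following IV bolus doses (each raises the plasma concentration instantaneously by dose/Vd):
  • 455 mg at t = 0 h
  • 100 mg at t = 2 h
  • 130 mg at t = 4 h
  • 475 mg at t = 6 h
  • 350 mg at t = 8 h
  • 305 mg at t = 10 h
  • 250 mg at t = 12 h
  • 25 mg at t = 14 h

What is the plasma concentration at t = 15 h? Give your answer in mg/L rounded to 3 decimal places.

k = ln 2 / 17 = 0.04077 per h
Dose 1 (455 mg at t=0 h): 455·exp(−0.04077·15) = 246.829 mg/L
Dose 2 (100 mg at t=2 h): 100·exp(−0.04077·13) = 58.857 mg/L
Dose 3 (130 mg at t=4 h): 130·exp(−0.04077·11) = 83.016 mg/L
Dose 4 (475 mg at t=6 h): 475·exp(−0.04077·9) = 329.098 mg/L
Dose 5 (350 mg at t=8 h): 350·exp(−0.04077·7) = 263.096 mg/L
Dose 6 (305 mg at t=10 h): 305·exp(−0.04077·5) = 248.749 mg/L
Dose 7 (250 mg at t=12 h): 250·exp(−0.04077·3) = 221.216 mg/L
Dose 8 (25 mg at t=14 h): 25·exp(−0.04077·1) = 24.001 mg/L
C(15) = 246.829 + 58.857 + 83.016 + 329.098 + 263.096 + 248.749 + 221.216 + 24.001 = 1474.863 mg/L

1474.863 mg/L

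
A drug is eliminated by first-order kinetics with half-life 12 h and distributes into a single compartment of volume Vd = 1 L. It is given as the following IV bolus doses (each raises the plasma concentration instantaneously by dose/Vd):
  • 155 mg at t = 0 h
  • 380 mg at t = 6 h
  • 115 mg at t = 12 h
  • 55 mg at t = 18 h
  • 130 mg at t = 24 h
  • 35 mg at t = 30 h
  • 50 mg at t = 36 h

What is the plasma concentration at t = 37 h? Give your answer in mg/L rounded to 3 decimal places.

259.088 mg/L

k = ln 2 / 12 = 0.05776 per h
Dose 1 (155 mg at t=0 h): 155·exp(−0.05776·37) = 18.288 mg/L
Dose 2 (380 mg at t=6 h): 380·exp(−0.05776·31) = 63.405 mg/L
Dose 3 (115 mg at t=12 h): 115·exp(−0.05776·25) = 27.136 mg/L
Dose 4 (55 mg at t=18 h): 55·exp(−0.05776·19) = 18.354 mg/L
Dose 5 (130 mg at t=24 h): 130·exp(−0.05776·13) = 61.352 mg/L
Dose 6 (35 mg at t=30 h): 35·exp(−0.05776·7) = 23.360 mg/L
Dose 7 (50 mg at t=36 h): 50·exp(−0.05776·1) = 47.194 mg/L
C(37) = 18.288 + 63.405 + 27.136 + 18.354 + 61.352 + 23.360 + 47.194 = 259.088 mg/L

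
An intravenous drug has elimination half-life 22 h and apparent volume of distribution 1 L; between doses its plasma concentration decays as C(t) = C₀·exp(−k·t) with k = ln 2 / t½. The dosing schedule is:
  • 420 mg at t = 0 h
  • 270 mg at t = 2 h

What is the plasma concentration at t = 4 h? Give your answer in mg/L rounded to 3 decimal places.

k = ln 2 / 22 = 0.03151 per h
Dose 1 (420 mg at t=0 h): 420·exp(−0.03151·4) = 370.268 mg/L
Dose 2 (270 mg at t=2 h): 270·exp(−0.03151·2) = 253.511 mg/L
C(4) = 370.268 + 253.511 = 623.780 mg/L

623.780 mg/L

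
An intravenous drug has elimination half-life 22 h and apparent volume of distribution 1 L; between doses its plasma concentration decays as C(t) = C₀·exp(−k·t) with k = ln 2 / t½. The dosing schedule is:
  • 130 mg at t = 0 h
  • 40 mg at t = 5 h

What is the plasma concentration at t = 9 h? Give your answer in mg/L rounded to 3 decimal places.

k = ln 2 / 22 = 0.03151 per h
Dose 1 (130 mg at t=0 h): 130·exp(−0.03151·9) = 97.903 mg/L
Dose 2 (40 mg at t=5 h): 40·exp(−0.03151·4) = 35.264 mg/L
C(9) = 97.903 + 35.264 = 133.166 mg/L

133.166 mg/L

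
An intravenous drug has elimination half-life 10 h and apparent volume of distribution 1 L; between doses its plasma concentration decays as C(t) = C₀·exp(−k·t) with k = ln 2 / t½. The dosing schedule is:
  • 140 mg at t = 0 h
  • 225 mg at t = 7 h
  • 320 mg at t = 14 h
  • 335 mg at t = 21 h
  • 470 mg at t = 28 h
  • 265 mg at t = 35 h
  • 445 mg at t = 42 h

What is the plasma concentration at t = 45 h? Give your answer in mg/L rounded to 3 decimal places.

k = ln 2 / 10 = 0.06931 per h
Dose 1 (140 mg at t=0 h): 140·exp(−0.06931·45) = 6.187 mg/L
Dose 2 (225 mg at t=7 h): 225·exp(−0.06931·38) = 16.154 mg/L
Dose 3 (320 mg at t=14 h): 320·exp(−0.06931·31) = 37.321 mg/L
Dose 4 (335 mg at t=21 h): 335·exp(−0.06931·24) = 63.471 mg/L
Dose 5 (470 mg at t=28 h): 470·exp(−0.06931·17) = 144.659 mg/L
Dose 6 (265 mg at t=35 h): 265·exp(−0.06931·10) = 132.500 mg/L
Dose 7 (445 mg at t=42 h): 445·exp(−0.06931·3) = 361.452 mg/L
C(45) = 6.187 + 16.154 + 37.321 + 63.471 + 144.659 + 132.500 + 361.452 = 761.744 mg/L

761.744 mg/L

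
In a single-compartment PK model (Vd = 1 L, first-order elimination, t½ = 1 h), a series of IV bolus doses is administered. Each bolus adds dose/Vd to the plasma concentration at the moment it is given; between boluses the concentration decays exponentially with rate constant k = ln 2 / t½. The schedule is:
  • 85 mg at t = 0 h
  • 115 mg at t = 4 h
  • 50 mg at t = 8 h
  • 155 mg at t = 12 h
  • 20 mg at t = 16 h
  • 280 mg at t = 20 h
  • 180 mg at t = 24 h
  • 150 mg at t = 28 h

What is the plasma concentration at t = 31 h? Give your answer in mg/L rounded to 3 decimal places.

20.294 mg/L

k = ln 2 / 1 = 0.69315 per h
Dose 1 (85 mg at t=0 h): 85·exp(−0.69315·31) = 0.000 mg/L
Dose 2 (115 mg at t=4 h): 115·exp(−0.69315·27) = 0.000 mg/L
Dose 3 (50 mg at t=8 h): 50·exp(−0.69315·23) = 0.000 mg/L
Dose 4 (155 mg at t=12 h): 155·exp(−0.69315·19) = 0.000 mg/L
Dose 5 (20 mg at t=16 h): 20·exp(−0.69315·15) = 0.001 mg/L
Dose 6 (280 mg at t=20 h): 280·exp(−0.69315·11) = 0.137 mg/L
Dose 7 (180 mg at t=24 h): 180·exp(−0.69315·7) = 1.406 mg/L
Dose 8 (150 mg at t=28 h): 150·exp(−0.69315·3) = 18.750 mg/L
C(31) = 0.000 + 0.000 + 0.000 + 0.000 + 0.001 + 0.137 + 1.406 + 18.750 = 20.294 mg/L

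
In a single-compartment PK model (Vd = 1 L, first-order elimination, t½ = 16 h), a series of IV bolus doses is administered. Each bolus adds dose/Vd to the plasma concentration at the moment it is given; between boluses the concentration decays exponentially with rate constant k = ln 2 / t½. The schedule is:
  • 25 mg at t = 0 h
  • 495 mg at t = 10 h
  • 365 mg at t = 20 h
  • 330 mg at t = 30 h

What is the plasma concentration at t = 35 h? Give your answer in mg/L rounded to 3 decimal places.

629.388 mg/L

k = ln 2 / 16 = 0.04332 per h
Dose 1 (25 mg at t=0 h): 25·exp(−0.04332·35) = 5.488 mg/L
Dose 2 (495 mg at t=10 h): 495·exp(−0.04332·25) = 167.589 mg/L
Dose 3 (365 mg at t=20 h): 365·exp(−0.04332·15) = 190.580 mg/L
Dose 4 (330 mg at t=30 h): 330·exp(−0.04332·5) = 265.731 mg/L
C(35) = 5.488 + 167.589 + 190.580 + 265.731 = 629.388 mg/L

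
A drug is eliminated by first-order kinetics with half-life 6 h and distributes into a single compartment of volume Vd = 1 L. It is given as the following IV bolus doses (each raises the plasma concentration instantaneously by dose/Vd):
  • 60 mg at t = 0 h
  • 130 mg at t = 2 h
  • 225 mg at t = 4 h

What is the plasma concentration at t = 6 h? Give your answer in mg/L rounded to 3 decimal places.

k = ln 2 / 6 = 0.11552 per h
Dose 1 (60 mg at t=0 h): 60·exp(−0.11552·6) = 30.000 mg/L
Dose 2 (130 mg at t=2 h): 130·exp(−0.11552·4) = 81.895 mg/L
Dose 3 (225 mg at t=4 h): 225·exp(−0.11552·2) = 178.583 mg/L
C(6) = 30.000 + 81.895 + 178.583 = 290.477 mg/L

290.477 mg/L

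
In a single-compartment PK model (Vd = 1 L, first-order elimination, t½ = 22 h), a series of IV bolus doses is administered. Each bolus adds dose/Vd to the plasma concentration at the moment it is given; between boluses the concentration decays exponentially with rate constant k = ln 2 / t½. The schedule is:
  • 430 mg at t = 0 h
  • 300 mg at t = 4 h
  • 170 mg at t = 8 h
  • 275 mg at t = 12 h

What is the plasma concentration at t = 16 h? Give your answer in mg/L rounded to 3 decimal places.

839.854 mg/L

k = ln 2 / 22 = 0.03151 per h
Dose 1 (430 mg at t=0 h): 430·exp(−0.03151·16) = 259.739 mg/L
Dose 2 (300 mg at t=4 h): 300·exp(−0.03151·12) = 205.553 mg/L
Dose 3 (170 mg at t=8 h): 170·exp(−0.03151·8) = 132.125 mg/L
Dose 4 (275 mg at t=12 h): 275·exp(−0.03151·4) = 242.438 mg/L
C(16) = 259.739 + 205.553 + 132.125 + 242.438 = 839.854 mg/L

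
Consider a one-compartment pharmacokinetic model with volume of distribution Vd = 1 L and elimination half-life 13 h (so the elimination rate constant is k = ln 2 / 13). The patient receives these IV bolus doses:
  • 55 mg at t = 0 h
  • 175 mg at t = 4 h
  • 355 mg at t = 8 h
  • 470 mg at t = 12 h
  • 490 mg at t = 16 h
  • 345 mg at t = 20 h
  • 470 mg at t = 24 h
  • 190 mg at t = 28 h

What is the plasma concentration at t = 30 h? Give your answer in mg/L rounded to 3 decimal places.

k = ln 2 / 13 = 0.05332 per h
Dose 1 (55 mg at t=0 h): 55·exp(−0.05332·30) = 11.109 mg/L
Dose 2 (175 mg at t=4 h): 175·exp(−0.05332·26) = 43.750 mg/L
Dose 3 (355 mg at t=8 h): 355·exp(−0.05332·22) = 109.848 mg/L
Dose 4 (470 mg at t=12 h): 470·exp(−0.05332·18) = 180.006 mg/L
Dose 5 (490 mg at t=16 h): 490·exp(−0.05332·14) = 232.279 mg/L
Dose 6 (345 mg at t=20 h): 345·exp(−0.05332·10) = 202.422 mg/L
Dose 7 (470 mg at t=24 h): 470·exp(−0.05332·6) = 341.319 mg/L
Dose 8 (190 mg at t=28 h): 190·exp(−0.05332·2) = 170.782 mg/L
C(30) = 11.109 + 43.750 + 109.848 + 180.006 + 232.279 + 202.422 + 341.319 + 170.782 = 1291.515 mg/L

1291.515 mg/L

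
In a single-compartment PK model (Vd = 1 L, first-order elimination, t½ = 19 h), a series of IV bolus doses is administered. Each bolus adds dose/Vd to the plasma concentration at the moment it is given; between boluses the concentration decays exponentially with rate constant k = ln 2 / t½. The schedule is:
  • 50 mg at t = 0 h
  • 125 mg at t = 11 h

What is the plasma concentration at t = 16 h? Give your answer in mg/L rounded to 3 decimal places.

k = ln 2 / 19 = 0.03648 per h
Dose 1 (50 mg at t=0 h): 50·exp(−0.03648·16) = 27.891 mg/L
Dose 2 (125 mg at t=11 h): 125·exp(−0.03648·5) = 104.158 mg/L
C(16) = 27.891 + 104.158 = 132.049 mg/L

132.049 mg/L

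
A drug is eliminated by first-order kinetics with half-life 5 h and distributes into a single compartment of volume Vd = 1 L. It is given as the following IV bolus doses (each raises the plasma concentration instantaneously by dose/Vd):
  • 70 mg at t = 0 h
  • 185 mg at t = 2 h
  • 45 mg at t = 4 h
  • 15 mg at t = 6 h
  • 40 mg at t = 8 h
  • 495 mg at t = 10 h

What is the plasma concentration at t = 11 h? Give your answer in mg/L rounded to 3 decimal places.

550.226 mg/L

k = ln 2 / 5 = 0.13863 per h
Dose 1 (70 mg at t=0 h): 70·exp(−0.13863·11) = 15.235 mg/L
Dose 2 (185 mg at t=2 h): 185·exp(−0.13863·9) = 53.127 mg/L
Dose 3 (45 mg at t=4 h): 45·exp(−0.13863·7) = 17.052 mg/L
Dose 4 (15 mg at t=6 h): 15·exp(−0.13863·5) = 7.500 mg/L
Dose 5 (40 mg at t=8 h): 40·exp(−0.13863·3) = 26.390 mg/L
Dose 6 (495 mg at t=10 h): 495·exp(−0.13863·1) = 430.923 mg/L
C(11) = 15.235 + 53.127 + 17.052 + 7.500 + 26.390 + 430.923 = 550.226 mg/L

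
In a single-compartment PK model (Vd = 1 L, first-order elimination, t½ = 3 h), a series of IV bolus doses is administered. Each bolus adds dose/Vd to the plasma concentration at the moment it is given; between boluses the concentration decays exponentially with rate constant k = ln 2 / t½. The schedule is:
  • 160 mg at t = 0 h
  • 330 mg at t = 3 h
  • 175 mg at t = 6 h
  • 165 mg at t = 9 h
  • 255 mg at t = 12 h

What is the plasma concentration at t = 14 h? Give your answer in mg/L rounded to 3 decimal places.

k = ln 2 / 3 = 0.23105 per h
Dose 1 (160 mg at t=0 h): 160·exp(−0.23105·14) = 6.300 mg/L
Dose 2 (330 mg at t=3 h): 330·exp(−0.23105·11) = 25.986 mg/L
Dose 3 (175 mg at t=6 h): 175·exp(−0.23105·8) = 27.561 mg/L
Dose 4 (165 mg at t=9 h): 165·exp(−0.23105·5) = 51.972 mg/L
Dose 5 (255 mg at t=12 h): 255·exp(−0.23105·2) = 160.640 mg/L
C(14) = 6.300 + 25.986 + 27.561 + 51.972 + 160.640 = 272.458 mg/L

272.458 mg/L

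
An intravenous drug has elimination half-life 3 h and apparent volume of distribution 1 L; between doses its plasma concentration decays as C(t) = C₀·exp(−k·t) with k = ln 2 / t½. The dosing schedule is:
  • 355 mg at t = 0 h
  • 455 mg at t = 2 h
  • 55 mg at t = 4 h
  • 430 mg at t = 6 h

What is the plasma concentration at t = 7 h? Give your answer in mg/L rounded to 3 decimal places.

k = ln 2 / 3 = 0.23105 per h
Dose 1 (355 mg at t=0 h): 355·exp(−0.23105·7) = 70.441 mg/L
Dose 2 (455 mg at t=2 h): 455·exp(−0.23105·5) = 143.316 mg/L
Dose 3 (55 mg at t=4 h): 55·exp(−0.23105·3) = 27.500 mg/L
Dose 4 (430 mg at t=6 h): 430·exp(−0.23105·1) = 341.291 mg/L
C(7) = 70.441 + 143.316 + 27.500 + 341.291 = 582.548 mg/L

582.548 mg/L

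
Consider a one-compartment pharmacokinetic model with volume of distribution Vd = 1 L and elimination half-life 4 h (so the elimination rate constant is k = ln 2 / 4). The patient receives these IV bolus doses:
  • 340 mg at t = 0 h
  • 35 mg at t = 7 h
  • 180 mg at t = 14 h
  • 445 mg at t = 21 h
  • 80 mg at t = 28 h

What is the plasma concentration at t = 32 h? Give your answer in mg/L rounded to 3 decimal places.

115.893 mg/L

k = ln 2 / 4 = 0.17329 per h
Dose 1 (340 mg at t=0 h): 340·exp(−0.17329·32) = 1.328 mg/L
Dose 2 (35 mg at t=7 h): 35·exp(−0.17329·25) = 0.460 mg/L
Dose 3 (180 mg at t=14 h): 180·exp(−0.17329·18) = 7.955 mg/L
Dose 4 (445 mg at t=21 h): 445·exp(−0.17329·11) = 66.150 mg/L
Dose 5 (80 mg at t=28 h): 80·exp(−0.17329·4) = 40.000 mg/L
C(32) = 1.328 + 0.460 + 7.955 + 66.150 + 40.000 = 115.893 mg/L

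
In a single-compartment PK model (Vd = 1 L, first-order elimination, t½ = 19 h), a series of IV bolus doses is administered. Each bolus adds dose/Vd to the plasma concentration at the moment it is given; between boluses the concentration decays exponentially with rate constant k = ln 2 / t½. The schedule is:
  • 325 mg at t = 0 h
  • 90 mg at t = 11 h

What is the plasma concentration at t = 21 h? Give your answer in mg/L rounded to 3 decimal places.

k = ln 2 / 19 = 0.03648 per h
Dose 1 (325 mg at t=0 h): 325·exp(−0.03648·21) = 151.066 mg/L
Dose 2 (90 mg at t=11 h): 90·exp(−0.03648·10) = 62.489 mg/L
C(21) = 151.066 + 62.489 = 213.555 mg/L

213.555 mg/L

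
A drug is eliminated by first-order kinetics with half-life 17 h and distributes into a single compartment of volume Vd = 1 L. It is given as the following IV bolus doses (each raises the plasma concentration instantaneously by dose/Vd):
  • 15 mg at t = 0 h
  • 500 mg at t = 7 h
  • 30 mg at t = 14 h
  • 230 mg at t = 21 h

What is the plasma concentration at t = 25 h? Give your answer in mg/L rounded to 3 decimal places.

459.969 mg/L

k = ln 2 / 17 = 0.04077 per h
Dose 1 (15 mg at t=0 h): 15·exp(−0.04077·25) = 5.413 mg/L
Dose 2 (500 mg at t=7 h): 500·exp(−0.04077·18) = 240.012 mg/L
Dose 3 (30 mg at t=14 h): 30·exp(−0.04077·11) = 19.157 mg/L
Dose 4 (230 mg at t=21 h): 230·exp(−0.04077·4) = 195.388 mg/L
C(25) = 5.413 + 240.012 + 19.157 + 195.388 = 459.969 mg/L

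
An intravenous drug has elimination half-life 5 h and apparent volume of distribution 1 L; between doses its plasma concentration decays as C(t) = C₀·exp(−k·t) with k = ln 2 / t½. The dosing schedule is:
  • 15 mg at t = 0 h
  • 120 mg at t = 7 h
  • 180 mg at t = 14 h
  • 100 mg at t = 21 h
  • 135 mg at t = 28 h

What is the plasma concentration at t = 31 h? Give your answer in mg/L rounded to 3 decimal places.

k = ln 2 / 5 = 0.13863 per h
Dose 1 (15 mg at t=0 h): 15·exp(−0.13863·31) = 0.204 mg/L
Dose 2 (120 mg at t=7 h): 120·exp(−0.13863·24) = 4.308 mg/L
Dose 3 (180 mg at t=14 h): 180·exp(−0.13863·17) = 17.052 mg/L
Dose 4 (100 mg at t=21 h): 100·exp(−0.13863·10) = 25.000 mg/L
Dose 5 (135 mg at t=28 h): 135·exp(−0.13863·3) = 89.067 mg/L
C(31) = 0.204 + 4.308 + 17.052 + 25.000 + 89.067 = 135.630 mg/L

135.630 mg/L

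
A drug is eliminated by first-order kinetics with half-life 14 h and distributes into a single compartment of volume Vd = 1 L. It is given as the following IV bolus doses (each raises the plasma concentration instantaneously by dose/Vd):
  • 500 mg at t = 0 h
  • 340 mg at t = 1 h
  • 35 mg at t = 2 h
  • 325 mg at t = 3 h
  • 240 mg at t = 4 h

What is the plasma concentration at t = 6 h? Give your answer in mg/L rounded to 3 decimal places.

1163.166 mg/L

k = ln 2 / 14 = 0.04951 per h
Dose 1 (500 mg at t=0 h): 500·exp(−0.04951·6) = 371.499 mg/L
Dose 2 (340 mg at t=1 h): 340·exp(−0.04951·5) = 265.441 mg/L
Dose 3 (35 mg at t=2 h): 35·exp(−0.04951·4) = 28.712 mg/L
Dose 4 (325 mg at t=3 h): 325·exp(−0.04951·3) = 280.141 mg/L
Dose 5 (240 mg at t=4 h): 240·exp(−0.04951·2) = 217.374 mg/L
C(6) = 371.499 + 265.441 + 28.712 + 280.141 + 217.374 = 1163.166 mg/L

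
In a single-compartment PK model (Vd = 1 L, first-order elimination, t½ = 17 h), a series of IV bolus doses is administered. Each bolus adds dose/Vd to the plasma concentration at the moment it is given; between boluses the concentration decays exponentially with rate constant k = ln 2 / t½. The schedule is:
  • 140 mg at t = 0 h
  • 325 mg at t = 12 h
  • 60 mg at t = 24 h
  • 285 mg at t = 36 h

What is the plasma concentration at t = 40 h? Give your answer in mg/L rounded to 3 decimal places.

k = ln 2 / 17 = 0.04077 per h
Dose 1 (140 mg at t=0 h): 140·exp(−0.04077·40) = 27.405 mg/L
Dose 2 (325 mg at t=12 h): 325·exp(−0.04077·28) = 103.769 mg/L
Dose 3 (60 mg at t=24 h): 60·exp(−0.04077·16) = 31.248 mg/L
Dose 4 (285 mg at t=36 h): 285·exp(−0.04077·4) = 242.111 mg/L
C(40) = 27.405 + 103.769 + 31.248 + 242.111 = 404.533 mg/L

404.533 mg/L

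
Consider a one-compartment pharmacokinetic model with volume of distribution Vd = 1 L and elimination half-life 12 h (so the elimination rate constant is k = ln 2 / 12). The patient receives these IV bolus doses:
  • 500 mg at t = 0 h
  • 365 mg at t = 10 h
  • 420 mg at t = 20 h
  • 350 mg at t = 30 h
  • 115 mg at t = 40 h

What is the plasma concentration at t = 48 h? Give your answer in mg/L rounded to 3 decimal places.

351.425 mg/L

k = ln 2 / 12 = 0.05776 per h
Dose 1 (500 mg at t=0 h): 500·exp(−0.05776·48) = 31.250 mg/L
Dose 2 (365 mg at t=10 h): 365·exp(−0.05776·38) = 40.647 mg/L
Dose 3 (420 mg at t=20 h): 420·exp(−0.05776·28) = 83.339 mg/L
Dose 4 (350 mg at t=30 h): 350·exp(−0.05776·18) = 123.744 mg/L
Dose 5 (115 mg at t=40 h): 115·exp(−0.05776·8) = 72.445 mg/L
C(48) = 31.250 + 40.647 + 83.339 + 123.744 + 72.445 = 351.425 mg/L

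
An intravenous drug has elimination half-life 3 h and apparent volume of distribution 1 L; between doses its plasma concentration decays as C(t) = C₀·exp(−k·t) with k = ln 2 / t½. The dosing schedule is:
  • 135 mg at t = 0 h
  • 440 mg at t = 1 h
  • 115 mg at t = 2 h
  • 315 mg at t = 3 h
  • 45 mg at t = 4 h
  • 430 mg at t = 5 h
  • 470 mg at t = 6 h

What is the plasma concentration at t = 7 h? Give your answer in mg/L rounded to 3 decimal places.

964.440 mg/L

k = ln 2 / 3 = 0.23105 per h
Dose 1 (135 mg at t=0 h): 135·exp(−0.23105·7) = 26.787 mg/L
Dose 2 (440 mg at t=1 h): 440·exp(−0.23105·6) = 110.000 mg/L
Dose 3 (115 mg at t=2 h): 115·exp(−0.23105·5) = 36.223 mg/L
Dose 4 (315 mg at t=3 h): 315·exp(−0.23105·4) = 125.008 mg/L
Dose 5 (45 mg at t=4 h): 45·exp(−0.23105·3) = 22.500 mg/L
Dose 6 (430 mg at t=5 h): 430·exp(−0.23105·2) = 270.883 mg/L
Dose 7 (470 mg at t=6 h): 470·exp(−0.23105·1) = 373.039 mg/L
C(7) = 26.787 + 110.000 + 36.223 + 125.008 + 22.500 + 270.883 + 373.039 = 964.440 mg/L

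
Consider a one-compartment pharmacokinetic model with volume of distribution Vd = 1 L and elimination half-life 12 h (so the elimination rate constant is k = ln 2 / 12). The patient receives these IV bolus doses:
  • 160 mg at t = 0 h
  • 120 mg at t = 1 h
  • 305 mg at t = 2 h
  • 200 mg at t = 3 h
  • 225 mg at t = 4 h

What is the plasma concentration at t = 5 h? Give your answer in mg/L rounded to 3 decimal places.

862.133 mg/L

k = ln 2 / 12 = 0.05776 per h
Dose 1 (160 mg at t=0 h): 160·exp(−0.05776·5) = 119.865 mg/L
Dose 2 (120 mg at t=1 h): 120·exp(−0.05776·4) = 95.244 mg/L
Dose 3 (305 mg at t=2 h): 305·exp(−0.05776·3) = 256.473 mg/L
Dose 4 (200 mg at t=3 h): 200·exp(−0.05776·2) = 178.180 mg/L
Dose 5 (225 mg at t=4 h): 225·exp(−0.05776·1) = 212.372 mg/L
C(5) = 119.865 + 95.244 + 256.473 + 178.180 + 212.372 = 862.133 mg/L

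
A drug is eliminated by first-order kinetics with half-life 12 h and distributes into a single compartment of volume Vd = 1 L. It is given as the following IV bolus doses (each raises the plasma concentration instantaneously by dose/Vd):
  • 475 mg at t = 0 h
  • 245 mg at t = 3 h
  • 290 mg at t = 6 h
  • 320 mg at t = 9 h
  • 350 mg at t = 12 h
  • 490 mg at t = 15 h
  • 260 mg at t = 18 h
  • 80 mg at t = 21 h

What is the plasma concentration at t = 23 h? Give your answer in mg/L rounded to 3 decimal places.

1214.291 mg/L

k = ln 2 / 12 = 0.05776 per h
Dose 1 (475 mg at t=0 h): 475·exp(−0.05776·23) = 125.811 mg/L
Dose 2 (245 mg at t=3 h): 245·exp(−0.05776·20) = 77.170 mg/L
Dose 3 (290 mg at t=6 h): 290·exp(−0.05776·17) = 108.627 mg/L
Dose 4 (320 mg at t=9 h): 320·exp(−0.05776·14) = 142.544 mg/L
Dose 5 (350 mg at t=12 h): 350·exp(−0.05776·11) = 185.406 mg/L
Dose 6 (490 mg at t=15 h): 490·exp(−0.05776·8) = 308.681 mg/L
Dose 7 (260 mg at t=18 h): 260·exp(−0.05776·5) = 194.780 mg/L
Dose 8 (80 mg at t=21 h): 80·exp(−0.05776·2) = 71.272 mg/L
C(23) = 125.811 + 77.170 + 108.627 + 142.544 + 185.406 + 308.681 + 194.780 + 71.272 = 1214.291 mg/L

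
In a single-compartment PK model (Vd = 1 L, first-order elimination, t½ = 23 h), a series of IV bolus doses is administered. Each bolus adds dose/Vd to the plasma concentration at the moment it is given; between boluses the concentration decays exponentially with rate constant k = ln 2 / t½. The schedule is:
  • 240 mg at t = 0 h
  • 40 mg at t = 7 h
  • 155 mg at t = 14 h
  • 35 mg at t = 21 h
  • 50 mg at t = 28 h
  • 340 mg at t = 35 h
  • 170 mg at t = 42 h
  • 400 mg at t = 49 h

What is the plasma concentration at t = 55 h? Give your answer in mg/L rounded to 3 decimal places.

769.751 mg/L

k = ln 2 / 23 = 0.03014 per h
Dose 1 (240 mg at t=0 h): 240·exp(−0.03014·55) = 45.746 mg/L
Dose 2 (40 mg at t=7 h): 40·exp(−0.03014·48) = 9.415 mg/L
Dose 3 (155 mg at t=14 h): 155·exp(−0.03014·41) = 45.052 mg/L
Dose 4 (35 mg at t=21 h): 35·exp(−0.03014·34) = 12.562 mg/L
Dose 5 (50 mg at t=28 h): 50·exp(−0.03014·27) = 22.161 mg/L
Dose 6 (340 mg at t=35 h): 340·exp(−0.03014·20) = 186.086 mg/L
Dose 7 (170 mg at t=42 h): 170·exp(−0.03014·13) = 114.895 mg/L
Dose 8 (400 mg at t=49 h): 400·exp(−0.03014·6) = 333.834 mg/L
C(55) = 45.746 + 9.415 + 45.052 + 12.562 + 22.161 + 186.086 + 114.895 + 333.834 = 769.751 mg/L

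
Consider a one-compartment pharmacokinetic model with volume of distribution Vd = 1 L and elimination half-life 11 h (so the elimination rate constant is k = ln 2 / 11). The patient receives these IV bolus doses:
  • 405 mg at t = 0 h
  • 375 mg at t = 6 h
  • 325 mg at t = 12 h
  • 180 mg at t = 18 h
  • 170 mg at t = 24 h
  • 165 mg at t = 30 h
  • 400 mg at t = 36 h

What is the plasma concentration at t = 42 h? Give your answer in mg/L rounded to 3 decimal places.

k = ln 2 / 11 = 0.06301 per h
Dose 1 (405 mg at t=0 h): 405·exp(−0.06301·42) = 28.712 mg/L
Dose 2 (375 mg at t=6 h): 375·exp(−0.06301·36) = 38.801 mg/L
Dose 3 (325 mg at t=12 h): 325·exp(−0.06301·30) = 49.079 mg/L
Dose 4 (180 mg at t=18 h): 180·exp(−0.06301·24) = 39.672 mg/L
Dose 5 (170 mg at t=24 h): 170·exp(−0.06301·18) = 54.683 mg/L
Dose 6 (165 mg at t=30 h): 165·exp(−0.06301·12) = 77.462 mg/L
Dose 7 (400 mg at t=36 h): 400·exp(−0.06301·6) = 274.070 mg/L
C(42) = 28.712 + 38.801 + 49.079 + 39.672 + 54.683 + 77.462 + 274.070 = 562.479 mg/L

562.479 mg/L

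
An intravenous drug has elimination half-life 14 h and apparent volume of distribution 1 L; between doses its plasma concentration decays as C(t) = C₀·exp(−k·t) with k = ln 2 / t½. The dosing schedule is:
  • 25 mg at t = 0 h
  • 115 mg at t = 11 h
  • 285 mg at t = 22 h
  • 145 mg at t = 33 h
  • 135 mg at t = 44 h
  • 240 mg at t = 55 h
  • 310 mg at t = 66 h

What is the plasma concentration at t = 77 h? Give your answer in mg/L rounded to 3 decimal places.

k = ln 2 / 14 = 0.04951 per h
Dose 1 (25 mg at t=0 h): 25·exp(−0.04951·77) = 0.552 mg/L
Dose 2 (115 mg at t=11 h): 115·exp(−0.04951·66) = 4.381 mg/L
Dose 3 (285 mg at t=22 h): 285·exp(−0.04951·55) = 18.717 mg/L
Dose 4 (145 mg at t=33 h): 145·exp(−0.04951·44) = 16.416 mg/L
Dose 5 (135 mg at t=44 h): 135·exp(−0.04951·33) = 26.349 mg/L
Dose 6 (240 mg at t=55 h): 240·exp(−0.04951·22) = 80.754 mg/L
Dose 7 (310 mg at t=66 h): 310·exp(−0.04951·11) = 179.820 mg/L
C(77) = 0.552 + 4.381 + 18.717 + 16.416 + 26.349 + 80.754 + 179.820 = 326.989 mg/L

326.989 mg/L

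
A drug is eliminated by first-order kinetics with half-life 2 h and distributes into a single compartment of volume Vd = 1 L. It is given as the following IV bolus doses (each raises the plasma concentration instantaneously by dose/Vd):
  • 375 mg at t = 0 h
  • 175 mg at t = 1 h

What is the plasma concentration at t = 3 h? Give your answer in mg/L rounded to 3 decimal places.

k = ln 2 / 2 = 0.34657 per h
Dose 1 (375 mg at t=0 h): 375·exp(−0.34657·3) = 132.583 mg/L
Dose 2 (175 mg at t=1 h): 175·exp(−0.34657·2) = 87.500 mg/L
C(3) = 132.583 + 87.500 = 220.083 mg/L

220.083 mg/L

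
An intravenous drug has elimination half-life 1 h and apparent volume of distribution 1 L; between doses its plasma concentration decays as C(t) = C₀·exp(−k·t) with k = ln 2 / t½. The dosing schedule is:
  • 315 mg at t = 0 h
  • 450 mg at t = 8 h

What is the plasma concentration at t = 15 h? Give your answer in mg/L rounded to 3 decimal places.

3.525 mg/L

k = ln 2 / 1 = 0.69315 per h
Dose 1 (315 mg at t=0 h): 315·exp(−0.69315·15) = 0.010 mg/L
Dose 2 (450 mg at t=8 h): 450·exp(−0.69315·7) = 3.516 mg/L
C(15) = 0.010 + 3.516 = 3.525 mg/L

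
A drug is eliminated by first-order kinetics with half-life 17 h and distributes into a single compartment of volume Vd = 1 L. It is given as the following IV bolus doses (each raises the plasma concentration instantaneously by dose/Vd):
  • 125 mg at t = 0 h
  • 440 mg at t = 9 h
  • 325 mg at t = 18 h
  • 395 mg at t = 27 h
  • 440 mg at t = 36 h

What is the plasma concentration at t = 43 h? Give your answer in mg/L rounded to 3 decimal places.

785.391 mg/L

k = ln 2 / 17 = 0.04077 per h
Dose 1 (125 mg at t=0 h): 125·exp(−0.04077·43) = 21.651 mg/L
Dose 2 (440 mg at t=9 h): 440·exp(−0.04077·34) = 110.000 mg/L
Dose 3 (325 mg at t=18 h): 325·exp(−0.04077·25) = 117.271 mg/L
Dose 4 (395 mg at t=27 h): 395·exp(−0.04077·16) = 205.719 mg/L
Dose 5 (440 mg at t=36 h): 440·exp(−0.04077·7) = 330.749 mg/L
C(43) = 21.651 + 110.000 + 117.271 + 205.719 + 330.749 = 785.391 mg/L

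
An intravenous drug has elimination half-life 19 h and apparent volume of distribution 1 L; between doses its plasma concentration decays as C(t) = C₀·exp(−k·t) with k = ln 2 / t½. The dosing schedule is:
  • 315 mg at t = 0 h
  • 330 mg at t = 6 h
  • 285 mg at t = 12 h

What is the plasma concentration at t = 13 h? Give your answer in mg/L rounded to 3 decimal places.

k = ln 2 / 19 = 0.03648 per h
Dose 1 (315 mg at t=0 h): 315·exp(−0.03648·13) = 196.039 mg/L
Dose 2 (330 mg at t=6 h): 330·exp(−0.03648·7) = 255.628 mg/L
Dose 3 (285 mg at t=12 h): 285·exp(−0.03648·1) = 274.790 mg/L
C(13) = 196.039 + 255.628 + 274.790 = 726.457 mg/L

726.457 mg/L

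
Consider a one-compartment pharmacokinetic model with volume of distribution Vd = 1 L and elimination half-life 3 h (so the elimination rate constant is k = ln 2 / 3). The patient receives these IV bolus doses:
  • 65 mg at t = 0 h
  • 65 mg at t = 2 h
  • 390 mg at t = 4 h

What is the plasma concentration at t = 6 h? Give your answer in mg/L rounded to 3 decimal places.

k = ln 2 / 3 = 0.23105 per h
Dose 1 (65 mg at t=0 h): 65·exp(−0.23105·6) = 16.250 mg/L
Dose 2 (65 mg at t=2 h): 65·exp(−0.23105·4) = 25.795 mg/L
Dose 3 (390 mg at t=4 h): 390·exp(−0.23105·2) = 245.685 mg/L
C(6) = 16.250 + 25.795 + 245.685 = 287.730 mg/L

287.730 mg/L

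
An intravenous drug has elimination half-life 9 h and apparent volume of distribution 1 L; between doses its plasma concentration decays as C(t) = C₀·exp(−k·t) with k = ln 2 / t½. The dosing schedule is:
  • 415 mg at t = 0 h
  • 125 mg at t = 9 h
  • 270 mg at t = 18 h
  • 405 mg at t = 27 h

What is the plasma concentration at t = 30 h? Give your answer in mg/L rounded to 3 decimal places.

k = ln 2 / 9 = 0.07702 per h
Dose 1 (415 mg at t=0 h): 415·exp(−0.07702·30) = 41.173 mg/L
Dose 2 (125 mg at t=9 h): 125·exp(−0.07702·21) = 24.803 mg/L
Dose 3 (270 mg at t=18 h): 270·exp(−0.07702·12) = 107.150 mg/L
Dose 4 (405 mg at t=27 h): 405·exp(−0.07702·3) = 321.449 mg/L
C(30) = 41.173 + 24.803 + 107.150 + 321.449 = 494.575 mg/L

494.575 mg/L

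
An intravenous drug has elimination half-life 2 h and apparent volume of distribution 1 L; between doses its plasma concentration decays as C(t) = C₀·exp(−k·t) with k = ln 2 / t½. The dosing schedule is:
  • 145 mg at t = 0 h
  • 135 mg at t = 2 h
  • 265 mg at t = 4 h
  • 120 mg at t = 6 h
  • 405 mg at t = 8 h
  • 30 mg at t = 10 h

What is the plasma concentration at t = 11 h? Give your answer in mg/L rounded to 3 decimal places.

k = ln 2 / 2 = 0.34657 per h
Dose 1 (145 mg at t=0 h): 145·exp(−0.34657·11) = 3.204 mg/L
Dose 2 (135 mg at t=2 h): 135·exp(−0.34657·9) = 5.966 mg/L
Dose 3 (265 mg at t=4 h): 265·exp(−0.34657·7) = 23.423 mg/L
Dose 4 (120 mg at t=6 h): 120·exp(−0.34657·5) = 21.213 mg/L
Dose 5 (405 mg at t=8 h): 405·exp(−0.34657·3) = 143.189 mg/L
Dose 6 (30 mg at t=10 h): 30·exp(−0.34657·1) = 21.213 mg/L
C(11) = 3.204 + 5.966 + 23.423 + 21.213 + 143.189 + 21.213 = 218.209 mg/L

218.209 mg/L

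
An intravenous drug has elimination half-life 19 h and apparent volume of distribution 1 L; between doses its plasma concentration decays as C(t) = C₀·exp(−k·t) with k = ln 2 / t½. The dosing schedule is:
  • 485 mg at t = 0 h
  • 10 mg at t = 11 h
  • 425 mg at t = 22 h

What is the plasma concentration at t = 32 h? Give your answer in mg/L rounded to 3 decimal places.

k = ln 2 / 19 = 0.03648 per h
Dose 1 (485 mg at t=0 h): 485·exp(−0.03648·32) = 150.919 mg/L
Dose 2 (10 mg at t=11 h): 10·exp(−0.03648·21) = 4.648 mg/L
Dose 3 (425 mg at t=22 h): 425·exp(−0.03648·10) = 295.088 mg/L
C(32) = 150.919 + 4.648 + 295.088 = 450.656 mg/L

450.656 mg/L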